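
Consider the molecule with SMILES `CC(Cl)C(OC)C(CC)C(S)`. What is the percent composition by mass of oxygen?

8.13%

Atom tally by fragment:
  CH3 → C:1 H:3
  CH(Cl) → C:1 H:1 Cl:1
  CH(OCH3) → C:2 H:4 O:1
  CH(C2H5) → C:3 H:6
  CH2SH → C:1 H:3 S:1
Element totals:
  C: 8
  H: 17
  Cl: 1
  O: 1
  S: 1
Molecular formula: C8H17ClOS.
Molar mass = 196.733 g/mol.
Mass from O: 1 × 15.999 = 15.999 g/mol.
%O = 15.999 / 196.733 × 100 = 8.13%.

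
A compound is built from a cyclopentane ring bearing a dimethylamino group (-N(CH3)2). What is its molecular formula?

C7H15N

Atom tally by fragment:
  cyclopentane ring core → C:5 H:10
  (− 1 ring H displaced by substituents)
  + N(CH3)2 → N:1 C:2 H:6
Element totals:
  C: 7
  H: 15
  N: 1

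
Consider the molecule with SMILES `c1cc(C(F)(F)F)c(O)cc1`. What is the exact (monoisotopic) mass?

162.0292

Atom tally by fragment:
  benzene ring core → C:6 H:6
  (− 2 ring H displaced by substituents)
  + CF3 → C:1 F:3
  + OH → O:1 H:1
Element totals:
  C: 7
  H: 5
  F: 3
  O: 1
Molecular formula: C7H5F3O.
  M = 7(12.0) + 5(1.007825) + 3(18.998403) + 15.994915
    = 84.000000 + 5.039125 + 56.995209 + 15.994915 = 162.029249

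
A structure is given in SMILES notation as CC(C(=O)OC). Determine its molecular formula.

Atom tally by fragment:
  CH3 → C:1 H:3
  CH2COOCH3 → C:3 H:5 O:2
Element totals:
  C: 4
  H: 8
  O: 2

C4H8O2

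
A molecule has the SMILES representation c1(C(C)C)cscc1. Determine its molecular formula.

Atom tally by fragment:
  thiophene ring core → C:4 H:4 S:1
  (− 1 ring H displaced by substituents)
  + CH(CH3)2 → C:3 H:7
Element totals:
  C: 7
  H: 10
  S: 1

C7H10S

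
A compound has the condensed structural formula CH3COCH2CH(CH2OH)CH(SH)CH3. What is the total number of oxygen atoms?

Element totals:
  C: 7
  H: 14
  O: 2
  S: 1

2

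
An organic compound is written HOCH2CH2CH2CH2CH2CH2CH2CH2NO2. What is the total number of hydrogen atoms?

17

Atom tally by fragment:
  HOCH2CH2 → C:2 H:5 O:1
  CH2 → C:1 H:2
  CH2 → C:1 H:2
  CH2 → C:1 H:2
  CH2 → C:1 H:2
  CH2 → C:1 H:2
  CH2NO2 → C:1 H:2 N:1 O:2
Element totals:
  C: 8
  H: 17
  N: 1
  O: 3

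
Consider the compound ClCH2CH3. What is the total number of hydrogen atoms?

Atom tally by fragment:
  ClCH2 → C:1 H:2 Cl:1
  CH3 → C:1 H:3
Element totals:
  C: 2
  H: 5
  Cl: 1

5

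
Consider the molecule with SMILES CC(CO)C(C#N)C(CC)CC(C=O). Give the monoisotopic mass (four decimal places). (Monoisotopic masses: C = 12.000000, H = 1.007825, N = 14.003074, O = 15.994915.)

Atom tally by fragment:
  CH3 → C:1 H:3
  CH(CH2OH) → C:2 H:4 O:1
  CH(CN) → C:2 H:1 N:1
  CH(C2H5) → C:3 H:6
  CH2 → C:1 H:2
  CH2CHO → C:2 H:3 O:1
Element totals:
  C: 11
  H: 19
  N: 1
  O: 2
Molecular formula: C11H19NO2.
  M = 11(12.0) + 19(1.007825) + 14.003074 + 2(15.994915)
    = 132.000000 + 19.148675 + 14.003074 + 31.989830 = 197.141579

197.1416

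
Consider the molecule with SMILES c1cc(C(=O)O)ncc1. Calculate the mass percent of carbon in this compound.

Atom tally by fragment:
  pyridine ring core → C:5 H:5 N:1
  (− 1 ring H displaced by substituents)
  + COOH → C:1 H:1 O:2
Element totals:
  C: 6
  H: 5
  N: 1
  O: 2
Molecular formula: C6H5NO2.
Molar mass = 123.111 g/mol.
Mass from C: 6 × 12.011 = 72.066 g/mol.
%C = 72.066 / 123.111 × 100 = 58.54%.

58.54%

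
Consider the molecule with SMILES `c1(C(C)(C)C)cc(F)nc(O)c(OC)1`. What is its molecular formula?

Atom tally by fragment:
  pyridine ring core → C:5 H:5 N:1
  (− 4 ring H displaced by substituents)
  + C(CH3)3 → C:4 H:9
  + F → F:1
  + OH → O:1 H:1
  + OCH3 → C:1 H:3 O:1
Element totals:
  C: 10
  H: 14
  F: 1
  N: 1
  O: 2

C10H14FNO2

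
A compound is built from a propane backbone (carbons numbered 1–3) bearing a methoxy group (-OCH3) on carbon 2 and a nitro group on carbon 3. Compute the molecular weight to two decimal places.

Atom tally by fragment:
  CH3 → C:1 H:3
  CH(OCH3) → C:2 H:4 O:1
  CH2NO2 → C:1 H:2 N:1 O:2
Element totals:
  C: 4
  H: 9
  N: 1
  O: 3
Molecular formula: C4H9NO3.
  M = 4(12.011) + 9(1.008) + 14.007 + 3(15.999)
    = 48.044 + 9.072 + 14.007 + 47.997 = 119.120

119.12 g/mol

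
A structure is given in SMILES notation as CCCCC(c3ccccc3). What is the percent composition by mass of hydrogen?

10.88%

Atom tally by fragment:
  CH3 → C:1 H:3
  CH2 → C:1 H:2
  CH2 → C:1 H:2
  CH2 → C:1 H:2
  CH2C6H5 → C:7 H:7
Element totals:
  C: 11
  H: 16
Molecular formula: C11H16.
Molar mass = 148.249 g/mol.
Mass from H: 16 × 1.008 = 16.128 g/mol.
%H = 16.128 / 148.249 × 100 = 10.88%.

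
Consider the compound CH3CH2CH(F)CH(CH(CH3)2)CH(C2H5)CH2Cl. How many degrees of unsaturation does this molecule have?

Element totals:
  C: 11
  H: 22
  Cl: 1
  F: 1
Molecular formula: C11H22ClF.
DoU = (2C + 2 + N − H − X) / 2 = (2·11 + 2 + 0 − 22 − 2) / 2 = 0.

0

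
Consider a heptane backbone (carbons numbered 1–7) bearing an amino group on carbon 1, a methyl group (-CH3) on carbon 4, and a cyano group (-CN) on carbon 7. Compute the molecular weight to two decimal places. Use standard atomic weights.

Atom tally by fragment:
  H2NCH2 → C:1 H:4 N:1
  CH2 → C:1 H:2
  CH2 → C:1 H:2
  CH(CH3) → C:2 H:4
  CH2 → C:1 H:2
  CH2 → C:1 H:2
  CH2CN → C:2 H:2 N:1
Element totals:
  C: 9
  H: 18
  N: 2
Molecular formula: C9H18N2.
  M = 9(12.011) + 18(1.008) + 2(14.007)
    = 108.099 + 18.144 + 28.014 = 154.257

154.26 g/mol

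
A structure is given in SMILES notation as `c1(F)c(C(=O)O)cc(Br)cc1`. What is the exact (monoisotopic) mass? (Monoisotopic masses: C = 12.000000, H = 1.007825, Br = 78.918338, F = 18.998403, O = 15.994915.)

Atom tally by fragment:
  benzene ring core → C:6 H:6
  (− 3 ring H displaced by substituents)
  + F → F:1
  + COOH → C:1 H:1 O:2
  + Br → Br:1
Element totals:
  C: 7
  H: 4
  Br: 1
  F: 1
  O: 2
Molecular formula: C7H4BrFO2.
  M = 7(12.0) + 4(1.007825) + 78.918338 + 18.998403 + 2(15.994915)
    = 84.000000 + 4.031300 + 78.918338 + 18.998403 + 31.989830 = 217.937871

217.9379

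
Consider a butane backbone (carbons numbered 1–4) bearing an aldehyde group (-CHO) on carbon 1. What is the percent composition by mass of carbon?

Atom tally by fragment:
  OHCCH2 → C:2 H:3 O:1
  CH2 → C:1 H:2
  CH2 → C:1 H:2
  CH3 → C:1 H:3
Element totals:
  C: 5
  H: 10
  O: 1
Molecular formula: C5H10O.
Molar mass = 86.134 g/mol.
Mass from C: 5 × 12.011 = 60.055 g/mol.
%C = 60.055 / 86.134 × 100 = 69.72%.

69.72%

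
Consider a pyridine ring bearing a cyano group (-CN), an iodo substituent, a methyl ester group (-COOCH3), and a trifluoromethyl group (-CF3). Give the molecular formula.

C9H4F3IN2O2

Atom tally by fragment:
  pyridine ring core → C:5 H:5 N:1
  (− 4 ring H displaced by substituents)
  + CN → C:1 N:1
  + I → I:1
  + COOCH3 → C:2 H:3 O:2
  + CF3 → C:1 F:3
Element totals:
  C: 9
  H: 4
  F: 3
  I: 1
  N: 2
  O: 2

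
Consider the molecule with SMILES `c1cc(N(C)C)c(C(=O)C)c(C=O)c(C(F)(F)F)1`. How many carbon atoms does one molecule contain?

12

Atom tally by fragment:
  benzene ring core → C:6 H:6
  (− 4 ring H displaced by substituents)
  + N(CH3)2 → N:1 C:2 H:6
  + COCH3 → C:2 H:3 O:1
  + CHO → C:1 H:1 O:1
  + CF3 → C:1 F:3
Element totals:
  C: 12
  H: 12
  F: 3
  N: 1
  O: 2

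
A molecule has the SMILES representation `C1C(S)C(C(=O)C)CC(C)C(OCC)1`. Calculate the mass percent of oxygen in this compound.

Atom tally by fragment:
  cyclohexane ring core → C:6 H:12
  (− 4 ring H displaced by substituents)
  + SH → S:1 H:1
  + COCH3 → C:2 H:3 O:1
  + CH3 → C:1 H:3
  + OC2H5 → C:2 H:5 O:1
Element totals:
  C: 11
  H: 20
  O: 2
  S: 1
Molecular formula: C11H20O2S.
Molar mass = 216.339 g/mol.
Mass from O: 2 × 15.999 = 31.998 g/mol.
%O = 31.998 / 216.339 × 100 = 14.79%.

14.79%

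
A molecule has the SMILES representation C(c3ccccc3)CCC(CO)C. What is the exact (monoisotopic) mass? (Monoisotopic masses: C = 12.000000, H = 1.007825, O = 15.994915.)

Atom tally by fragment:
  C6H5CH2 → C:7 H:7
  CH2 → C:1 H:2
  CH2 → C:1 H:2
  CH(CH2OH) → C:2 H:4 O:1
  CH3 → C:1 H:3
Element totals:
  C: 12
  H: 18
  O: 1
Molecular formula: C12H18O.
  M = 12(12.0) + 18(1.007825) + 15.994915
    = 144.000000 + 18.140850 + 15.994915 = 178.135765

178.1358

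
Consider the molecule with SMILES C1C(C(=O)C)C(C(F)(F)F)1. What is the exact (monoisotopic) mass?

152.0449

Atom tally by fragment:
  cyclopropane ring core → C:3 H:6
  (− 2 ring H displaced by substituents)
  + COCH3 → C:2 H:3 O:1
  + CF3 → C:1 F:3
Element totals:
  C: 6
  H: 7
  F: 3
  O: 1
Molecular formula: C6H7F3O.
  M = 6(12.0) + 7(1.007825) + 3(18.998403) + 15.994915
    = 72.000000 + 7.054775 + 56.995209 + 15.994915 = 152.044899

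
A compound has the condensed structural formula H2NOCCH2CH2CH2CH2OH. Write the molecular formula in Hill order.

C5H11NO2

Atom tally by fragment:
  H2NOCCH2 → C:2 H:4 O:1 N:1
  CH2 → C:1 H:2
  CH2 → C:1 H:2
  CH2OH → C:1 H:3 O:1
Element totals:
  C: 5
  H: 11
  N: 1
  O: 2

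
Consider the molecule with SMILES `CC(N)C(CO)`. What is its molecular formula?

Atom tally by fragment:
  CH3 → C:1 H:3
  CH(NH2) → C:1 H:3 N:1
  CH2CH2OH → C:2 H:5 O:1
Element totals:
  C: 4
  H: 11
  N: 1
  O: 1

C4H11NO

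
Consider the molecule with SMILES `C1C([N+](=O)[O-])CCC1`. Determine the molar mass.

Atom tally by fragment:
  cyclopentane ring core → C:5 H:10
  (− 1 ring H displaced by substituents)
  + NO2 → N:1 O:2
Element totals:
  C: 5
  H: 9
  N: 1
  O: 2
Molecular formula: C5H9NO2.
  M = 5(12.011) + 9(1.008) + 14.007 + 2(15.999)
    = 60.055 + 9.072 + 14.007 + 31.998 = 115.132

115.13 g/mol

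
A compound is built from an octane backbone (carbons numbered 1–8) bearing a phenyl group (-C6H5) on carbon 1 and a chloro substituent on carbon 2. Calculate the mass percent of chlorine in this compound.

15.77%

Atom tally by fragment:
  C6H5CH2 → C:7 H:7
  CH(Cl) → C:1 H:1 Cl:1
  CH2 → C:1 H:2
  CH2 → C:1 H:2
  CH2 → C:1 H:2
  CH2 → C:1 H:2
  CH2 → C:1 H:2
  CH3 → C:1 H:3
Element totals:
  C: 14
  H: 21
  Cl: 1
Molecular formula: C14H21Cl.
Molar mass = 224.772 g/mol.
Mass from Cl: 1 × 35.45 = 35.450 g/mol.
%Cl = 35.450 / 224.772 × 100 = 15.77%.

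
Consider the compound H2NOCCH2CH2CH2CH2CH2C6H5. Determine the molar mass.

Atom tally by fragment:
  H2NOCCH2 → C:2 H:4 O:1 N:1
  CH2 → C:1 H:2
  CH2 → C:1 H:2
  CH2 → C:1 H:2
  CH2C6H5 → C:7 H:7
Element totals:
  C: 12
  H: 17
  N: 1
  O: 1
Molecular formula: C12H17NO.
  M = 12(12.011) + 17(1.008) + 14.007 + 15.999
    = 144.132 + 17.136 + 14.007 + 15.999 = 191.274

191.27 g/mol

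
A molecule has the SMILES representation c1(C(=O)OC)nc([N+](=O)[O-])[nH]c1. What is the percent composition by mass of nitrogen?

Atom tally by fragment:
  imidazole ring core → C:3 H:4 N:2
  (− 2 ring H displaced by substituents)
  + COOCH3 → C:2 H:3 O:2
  + NO2 → N:1 O:2
Element totals:
  C: 5
  H: 5
  N: 3
  O: 4
Molecular formula: C5H5N3O4.
Molar mass = 171.112 g/mol.
Mass from N: 3 × 14.007 = 42.021 g/mol.
%N = 42.021 / 171.112 × 100 = 24.56%.

24.56%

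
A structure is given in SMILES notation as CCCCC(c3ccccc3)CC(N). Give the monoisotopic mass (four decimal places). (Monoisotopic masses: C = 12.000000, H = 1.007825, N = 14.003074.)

Atom tally by fragment:
  CH3 → C:1 H:3
  CH2 → C:1 H:2
  CH2 → C:1 H:2
  CH2 → C:1 H:2
  CH(C6H5) → C:7 H:6
  CH2 → C:1 H:2
  CH2NH2 → C:1 H:4 N:1
Element totals:
  C: 13
  H: 21
  N: 1
Molecular formula: C13H21N.
  M = 13(12.0) + 21(1.007825) + 14.003074
    = 156.000000 + 21.164325 + 14.003074 = 191.167399

191.1674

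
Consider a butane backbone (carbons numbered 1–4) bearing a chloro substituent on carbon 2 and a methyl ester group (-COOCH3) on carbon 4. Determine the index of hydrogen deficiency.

1

Atom tally by fragment:
  CH3 → C:1 H:3
  CH(Cl) → C:1 H:1 Cl:1
  CH2 → C:1 H:2
  CH2COOCH3 → C:3 H:5 O:2
Element totals:
  C: 6
  H: 11
  Cl: 1
  O: 2
Molecular formula: C6H11ClO2.
DoU = (2C + 2 + N − H − X) / 2 = (2·6 + 2 + 0 − 11 − 1) / 2 = 1.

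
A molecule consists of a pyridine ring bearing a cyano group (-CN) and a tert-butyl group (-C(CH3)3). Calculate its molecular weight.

160.22 g/mol

Atom tally by fragment:
  pyridine ring core → C:5 H:5 N:1
  (− 2 ring H displaced by substituents)
  + CN → C:1 N:1
  + C(CH3)3 → C:4 H:9
Element totals:
  C: 10
  H: 12
  N: 2
Molecular formula: C10H12N2.
  M = 10(12.011) + 12(1.008) + 2(14.007)
    = 120.110 + 12.096 + 28.014 = 160.220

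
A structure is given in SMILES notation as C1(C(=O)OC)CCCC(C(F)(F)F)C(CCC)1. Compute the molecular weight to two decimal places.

252.28 g/mol

Atom tally by fragment:
  cyclohexane ring core → C:6 H:12
  (− 3 ring H displaced by substituents)
  + COOCH3 → C:2 H:3 O:2
  + CF3 → C:1 F:3
  + CH2CH2CH3 → C:3 H:7
Element totals:
  C: 12
  H: 19
  F: 3
  O: 2
Molecular formula: C12H19F3O2.
  M = 12(12.011) + 19(1.008) + 3(18.998) + 2(15.999)
    = 144.132 + 19.152 + 56.994 + 31.998 = 252.276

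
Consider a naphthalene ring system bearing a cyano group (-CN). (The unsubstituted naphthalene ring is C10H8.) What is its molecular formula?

Atom tally by fragment:
  naphthalene ring system core → C:10 H:8
  (− 1 ring H displaced by substituents)
  + CN → C:1 N:1
Element totals:
  C: 11
  H: 7
  N: 1

C11H7N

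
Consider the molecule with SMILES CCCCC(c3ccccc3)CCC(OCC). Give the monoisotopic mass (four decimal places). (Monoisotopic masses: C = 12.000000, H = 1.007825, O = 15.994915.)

Atom tally by fragment:
  CH3 → C:1 H:3
  CH2 → C:1 H:2
  CH2 → C:1 H:2
  CH2 → C:1 H:2
  CH(C6H5) → C:7 H:6
  CH2 → C:1 H:2
  CH2 → C:1 H:2
  CH2OC2H5 → C:3 H:7 O:1
Element totals:
  C: 16
  H: 26
  O: 1
Molecular formula: C16H26O.
  M = 16(12.0) + 26(1.007825) + 15.994915
    = 192.000000 + 26.203450 + 15.994915 = 234.198365

234.1984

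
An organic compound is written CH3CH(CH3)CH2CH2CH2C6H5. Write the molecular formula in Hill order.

C12H18

Element totals:
  C: 12
  H: 18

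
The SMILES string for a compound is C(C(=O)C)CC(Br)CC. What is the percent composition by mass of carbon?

43.54%

Atom tally by fragment:
  CH3COCH2 → C:3 H:5 O:1
  CH2 → C:1 H:2
  CH(Br) → C:1 H:1 Br:1
  CH2 → C:1 H:2
  CH3 → C:1 H:3
Element totals:
  C: 7
  H: 13
  Br: 1
  O: 1
Molecular formula: C7H13BrO.
Molar mass = 193.084 g/mol.
Mass from C: 7 × 12.011 = 84.077 g/mol.
%C = 84.077 / 193.084 × 100 = 43.54%.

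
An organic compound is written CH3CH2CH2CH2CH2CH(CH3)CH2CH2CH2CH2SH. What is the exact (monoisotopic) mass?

188.1599

Element totals:
  C: 11
  H: 24
  S: 1
Molecular formula: C11H24S.
  M = 11(12.0) + 24(1.007825) + 31.972071
    = 132.000000 + 24.187800 + 31.972071 = 188.159871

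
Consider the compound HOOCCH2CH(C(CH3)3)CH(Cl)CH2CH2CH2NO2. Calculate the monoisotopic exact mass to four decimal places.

265.1081

Atom tally by fragment:
  HOOCCH2 → C:2 H:3 O:2
  CH(C(CH3)3) → C:5 H:10
  CH(Cl) → C:1 H:1 Cl:1
  CH2 → C:1 H:2
  CH2 → C:1 H:2
  CH2NO2 → C:1 H:2 N:1 O:2
Element totals:
  C: 11
  H: 20
  Cl: 1
  N: 1
  O: 4
Molecular formula: C11H20ClNO4.
  M = 11(12.0) + 20(1.007825) + 34.968853 + 14.003074 + 4(15.994915)
    = 132.000000 + 20.156500 + 34.968853 + 14.003074 + 63.979660 = 265.108087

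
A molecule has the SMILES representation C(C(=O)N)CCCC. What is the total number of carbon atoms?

Atom tally by fragment:
  H2NOCCH2 → C:2 H:4 O:1 N:1
  CH2 → C:1 H:2
  CH2 → C:1 H:2
  CH2 → C:1 H:2
  CH3 → C:1 H:3
Element totals:
  C: 6
  H: 13
  N: 1
  O: 1

6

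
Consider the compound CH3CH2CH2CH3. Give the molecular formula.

Element totals:
  C: 4
  H: 10

C4H10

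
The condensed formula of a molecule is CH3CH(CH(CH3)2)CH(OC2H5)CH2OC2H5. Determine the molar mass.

Element totals:
  C: 11
  H: 24
  O: 2
Molecular formula: C11H24O2.
  M = 11(12.011) + 24(1.008) + 2(15.999)
    = 132.121 + 24.192 + 31.998 = 188.311

188.31 g/mol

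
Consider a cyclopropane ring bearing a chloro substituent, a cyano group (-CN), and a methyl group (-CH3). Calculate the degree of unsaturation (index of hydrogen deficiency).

Atom tally by fragment:
  cyclopropane ring core → C:3 H:6
  (− 3 ring H displaced by substituents)
  + Cl → Cl:1
  + CN → C:1 N:1
  + CH3 → C:1 H:3
Element totals:
  C: 5
  H: 6
  Cl: 1
  N: 1
Molecular formula: C5H6ClN.
DoU = (2C + 2 + N − H − X) / 2 = (2·5 + 2 + 1 − 6 − 1) / 2 = 3.

3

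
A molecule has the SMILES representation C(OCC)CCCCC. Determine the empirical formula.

Atom tally by fragment:
  C2H5OCH2 → C:3 H:7 O:1
  CH2 → C:1 H:2
  CH2 → C:1 H:2
  CH2 → C:1 H:2
  CH2 → C:1 H:2
  CH3 → C:1 H:3
Element totals:
  C: 8
  H: 18
  O: 1
Molecular formula: C8H18O.
gcd of subscripts (8, 18, 1) = 1, so the empirical formula equals the molecular formula.

C8H18O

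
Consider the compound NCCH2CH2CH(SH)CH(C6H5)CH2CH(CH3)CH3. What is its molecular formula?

C15H21NS

Atom tally by fragment:
  NCCH2 → C:2 H:2 N:1
  CH2 → C:1 H:2
  CH(SH) → C:1 H:2 S:1
  CH(C6H5) → C:7 H:6
  CH2 → C:1 H:2
  CH(CH3) → C:2 H:4
  CH3 → C:1 H:3
Element totals:
  C: 15
  H: 21
  N: 1
  S: 1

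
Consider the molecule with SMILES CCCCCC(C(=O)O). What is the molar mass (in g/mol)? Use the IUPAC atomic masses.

130.19 g/mol

Atom tally by fragment:
  CH3 → C:1 H:3
  CH2 → C:1 H:2
  CH2 → C:1 H:2
  CH2 → C:1 H:2
  CH2 → C:1 H:2
  CH2COOH → C:2 H:3 O:2
Element totals:
  C: 7
  H: 14
  O: 2
Molecular formula: C7H14O2.
  M = 7(12.011) + 14(1.008) + 2(15.999)
    = 84.077 + 14.112 + 31.998 = 130.187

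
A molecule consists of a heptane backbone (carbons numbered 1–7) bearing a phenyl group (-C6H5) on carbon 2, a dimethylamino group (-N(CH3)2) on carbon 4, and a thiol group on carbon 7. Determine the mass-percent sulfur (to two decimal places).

12.75%

Atom tally by fragment:
  CH3 → C:1 H:3
  CH(C6H5) → C:7 H:6
  CH2 → C:1 H:2
  CH(N(CH3)2) → C:3 H:7 N:1
  CH2 → C:1 H:2
  CH2 → C:1 H:2
  CH2SH → C:1 H:3 S:1
Element totals:
  C: 15
  H: 25
  N: 1
  S: 1
Molecular formula: C15H25NS.
Molar mass = 251.432 g/mol.
Mass from S: 1 × 32.06 = 32.060 g/mol.
%S = 32.060 / 251.432 × 100 = 12.75%.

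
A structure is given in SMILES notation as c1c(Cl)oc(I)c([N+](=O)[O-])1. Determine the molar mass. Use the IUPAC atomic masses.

Atom tally by fragment:
  furan ring core → C:4 H:4 O:1
  (− 3 ring H displaced by substituents)
  + Cl → Cl:1
  + I → I:1
  + NO2 → N:1 O:2
Element totals:
  C: 4
  H: 1
  Cl: 1
  I: 1
  N: 1
  O: 3
Molecular formula: C4HClINO3.
  M = 4(12.011) + 1.008 + 35.45 + 126.904 + 14.007 + 3(15.999)
    = 48.044 + 1.008 + 35.450 + 126.904 + 14.007 + 47.997 = 273.410

273.41 g/mol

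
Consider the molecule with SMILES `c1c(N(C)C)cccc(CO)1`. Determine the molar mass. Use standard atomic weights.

151.21 g/mol

Atom tally by fragment:
  benzene ring core → C:6 H:6
  (− 2 ring H displaced by substituents)
  + N(CH3)2 → N:1 C:2 H:6
  + CH2OH → C:1 H:3 O:1
Element totals:
  C: 9
  H: 13
  N: 1
  O: 1
Molecular formula: C9H13NO.
  M = 9(12.011) + 13(1.008) + 14.007 + 15.999
    = 108.099 + 13.104 + 14.007 + 15.999 = 151.209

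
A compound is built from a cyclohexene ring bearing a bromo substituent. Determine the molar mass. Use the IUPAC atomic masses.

Atom tally by fragment:
  cyclohexene ring core → C:6 H:10
  (− 1 ring H displaced by substituents)
  + Br → Br:1
Element totals:
  C: 6
  H: 9
  Br: 1
Molecular formula: C6H9Br.
  M = 6(12.011) + 9(1.008) + 79.904
    = 72.066 + 9.072 + 79.904 = 161.042

161.04 g/mol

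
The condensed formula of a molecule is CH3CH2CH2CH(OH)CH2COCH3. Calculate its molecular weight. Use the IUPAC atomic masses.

130.19 g/mol

Atom tally by fragment:
  CH3 → C:1 H:3
  CH2 → C:1 H:2
  CH2 → C:1 H:2
  CH(OH) → C:1 H:2 O:1
  CH2COCH3 → C:3 H:5 O:1
Element totals:
  C: 7
  H: 14
  O: 2
Molecular formula: C7H14O2.
  M = 7(12.011) + 14(1.008) + 2(15.999)
    = 84.077 + 14.112 + 31.998 = 130.187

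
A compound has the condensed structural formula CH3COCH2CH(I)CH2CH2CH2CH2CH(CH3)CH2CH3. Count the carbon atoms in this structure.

12

Element totals:
  C: 12
  H: 23
  I: 1
  O: 1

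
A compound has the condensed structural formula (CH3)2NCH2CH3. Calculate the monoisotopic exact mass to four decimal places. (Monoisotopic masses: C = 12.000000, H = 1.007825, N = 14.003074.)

Element totals:
  C: 4
  H: 11
  N: 1
Molecular formula: C4H11N.
  M = 4(12.0) + 11(1.007825) + 14.003074
    = 48.000000 + 11.086075 + 14.003074 = 73.089149

73.0891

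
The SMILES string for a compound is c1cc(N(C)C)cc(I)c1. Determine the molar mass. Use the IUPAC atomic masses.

247.08 g/mol

Atom tally by fragment:
  benzene ring core → C:6 H:6
  (− 2 ring H displaced by substituents)
  + N(CH3)2 → N:1 C:2 H:6
  + I → I:1
Element totals:
  C: 8
  H: 10
  I: 1
  N: 1
Molecular formula: C8H10IN.
  M = 8(12.011) + 10(1.008) + 126.904 + 14.007
    = 96.088 + 10.080 + 126.904 + 14.007 = 247.079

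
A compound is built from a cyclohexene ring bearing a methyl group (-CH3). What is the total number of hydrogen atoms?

Atom tally by fragment:
  cyclohexene ring core → C:6 H:10
  (− 1 ring H displaced by substituents)
  + CH3 → C:1 H:3
Element totals:
  C: 7
  H: 12

12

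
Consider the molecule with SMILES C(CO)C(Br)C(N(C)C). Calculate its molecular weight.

Atom tally by fragment:
  HOCH2CH2 → C:2 H:5 O:1
  CH(Br) → C:1 H:1 Br:1
  CH2N(CH3)2 → C:3 H:8 N:1
Element totals:
  C: 6
  H: 14
  Br: 1
  N: 1
  O: 1
Molecular formula: C6H14BrNO.
  M = 6(12.011) + 14(1.008) + 79.904 + 14.007 + 15.999
    = 72.066 + 14.112 + 79.904 + 14.007 + 15.999 = 196.088

196.09 g/mol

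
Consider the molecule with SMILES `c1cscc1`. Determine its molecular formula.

C4H4S

Atom tally by fragment:
  thiophene ring core → C:4 H:4 S:1
Element totals:
  C: 4
  H: 4
  S: 1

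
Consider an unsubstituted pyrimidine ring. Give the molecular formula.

Atom tally by fragment:
  pyrimidine ring core → C:4 H:4 N:2
Element totals:
  C: 4
  H: 4
  N: 2

C4H4N2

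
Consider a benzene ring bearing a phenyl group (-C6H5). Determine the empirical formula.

Atom tally by fragment:
  benzene ring core → C:6 H:6
  (− 1 ring H displaced by substituents)
  + C6H5 → C:6 H:5
Element totals:
  C: 12
  H: 10
Molecular formula: C12H10.
gcd of subscripts = 2; dividing each by 2:
  C: 12/2 = 6
  H: 10/2 = 5

C6H5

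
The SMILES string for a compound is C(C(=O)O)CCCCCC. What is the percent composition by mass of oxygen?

Atom tally by fragment:
  HOOCCH2 → C:2 H:3 O:2
  CH2 → C:1 H:2
  CH2 → C:1 H:2
  CH2 → C:1 H:2
  CH2 → C:1 H:2
  CH2 → C:1 H:2
  CH3 → C:1 H:3
Element totals:
  C: 8
  H: 16
  O: 2
Molecular formula: C8H16O2.
Molar mass = 144.214 g/mol.
Mass from O: 2 × 15.999 = 31.998 g/mol.
%O = 31.998 / 144.214 × 100 = 22.19%.

22.19%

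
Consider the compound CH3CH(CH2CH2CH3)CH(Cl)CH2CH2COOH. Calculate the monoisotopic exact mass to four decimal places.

Atom tally by fragment:
  CH3 → C:1 H:3
  CH(CH2CH2CH3) → C:4 H:8
  CH(Cl) → C:1 H:1 Cl:1
  CH2 → C:1 H:2
  CH2COOH → C:2 H:3 O:2
Element totals:
  C: 9
  H: 17
  Cl: 1
  O: 2
Molecular formula: C9H17ClO2.
  M = 9(12.0) + 17(1.007825) + 34.968853 + 2(15.994915)
    = 108.000000 + 17.133025 + 34.968853 + 31.989830 = 192.091708

192.0917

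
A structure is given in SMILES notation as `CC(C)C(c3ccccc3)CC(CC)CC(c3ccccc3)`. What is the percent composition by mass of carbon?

Atom tally by fragment:
  CH3 → C:1 H:3
  CH(CH3) → C:2 H:4
  CH(C6H5) → C:7 H:6
  CH2 → C:1 H:2
  CH(C2H5) → C:3 H:6
  CH2 → C:1 H:2
  CH2C6H5 → C:7 H:7
Element totals:
  C: 22
  H: 30
Molecular formula: C22H30.
Molar mass = 294.482 g/mol.
Mass from C: 22 × 12.011 = 264.242 g/mol.
%C = 264.242 / 294.482 × 100 = 89.73%.

89.73%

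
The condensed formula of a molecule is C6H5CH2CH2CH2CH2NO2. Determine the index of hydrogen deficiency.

Atom tally by fragment:
  C6H5CH2 → C:7 H:7
  CH2 → C:1 H:2
  CH2 → C:1 H:2
  CH2NO2 → C:1 H:2 N:1 O:2
Element totals:
  C: 10
  H: 13
  N: 1
  O: 2
Molecular formula: C10H13NO2.
DoU = (2C + 2 + N − H − X) / 2 = (2·10 + 2 + 1 − 13 − 0) / 2 = 5.

5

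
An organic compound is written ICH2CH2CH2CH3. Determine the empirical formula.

C4H9I

Atom tally by fragment:
  ICH2 → C:1 H:2 I:1
  CH2 → C:1 H:2
  CH2 → C:1 H:2
  CH3 → C:1 H:3
Element totals:
  C: 4
  H: 9
  I: 1
Molecular formula: C4H9I.
gcd of subscripts (4, 9, 1) = 1, so the empirical formula equals the molecular formula.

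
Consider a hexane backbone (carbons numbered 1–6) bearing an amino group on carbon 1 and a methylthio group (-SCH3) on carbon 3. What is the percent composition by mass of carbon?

57.09%

Atom tally by fragment:
  H2NCH2 → C:1 H:4 N:1
  CH2 → C:1 H:2
  CH(SCH3) → C:2 H:4 S:1
  CH2 → C:1 H:2
  CH2 → C:1 H:2
  CH3 → C:1 H:3
Element totals:
  C: 7
  H: 17
  N: 1
  S: 1
Molecular formula: C7H17NS.
Molar mass = 147.280 g/mol.
Mass from C: 7 × 12.011 = 84.077 g/mol.
%C = 84.077 / 147.280 × 100 = 57.09%.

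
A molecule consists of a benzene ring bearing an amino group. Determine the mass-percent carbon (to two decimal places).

Atom tally by fragment:
  benzene ring core → C:6 H:6
  (− 1 ring H displaced by substituents)
  + NH2 → N:1 H:2
Element totals:
  C: 6
  H: 7
  N: 1
Molecular formula: C6H7N.
Molar mass = 93.129 g/mol.
Mass from C: 6 × 12.011 = 72.066 g/mol.
%C = 72.066 / 93.129 × 100 = 77.38%.

77.38%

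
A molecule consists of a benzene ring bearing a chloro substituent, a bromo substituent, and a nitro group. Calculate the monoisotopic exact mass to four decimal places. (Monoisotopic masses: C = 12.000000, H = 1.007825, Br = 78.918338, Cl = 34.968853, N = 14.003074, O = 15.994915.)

Atom tally by fragment:
  benzene ring core → C:6 H:6
  (− 3 ring H displaced by substituents)
  + Cl → Cl:1
  + Br → Br:1
  + NO2 → N:1 O:2
Element totals:
  C: 6
  H: 3
  Br: 1
  Cl: 1
  N: 1
  O: 2
Molecular formula: C6H3BrClNO2.
  M = 6(12.0) + 3(1.007825) + 78.918338 + 34.968853 + 14.003074 + 2(15.994915)
    = 72.000000 + 3.023475 + 78.918338 + 34.968853 + 14.003074 + 31.989830 = 234.903570

234.9036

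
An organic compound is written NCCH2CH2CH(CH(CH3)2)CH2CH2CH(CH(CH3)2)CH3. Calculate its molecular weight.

209.38 g/mol

Element totals:
  C: 14
  H: 27
  N: 1
Molecular formula: C14H27N.
  M = 14(12.011) + 27(1.008) + 14.007
    = 168.154 + 27.216 + 14.007 = 209.377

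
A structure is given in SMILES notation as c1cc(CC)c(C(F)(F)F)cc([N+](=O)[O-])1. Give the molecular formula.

Atom tally by fragment:
  benzene ring core → C:6 H:6
  (− 3 ring H displaced by substituents)
  + C2H5 → C:2 H:5
  + CF3 → C:1 F:3
  + NO2 → N:1 O:2
Element totals:
  C: 9
  H: 8
  F: 3
  N: 1
  O: 2

C9H8F3NO2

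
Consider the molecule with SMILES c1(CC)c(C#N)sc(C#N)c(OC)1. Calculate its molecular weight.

192.24 g/mol

Atom tally by fragment:
  thiophene ring core → C:4 H:4 S:1
  (− 4 ring H displaced by substituents)
  + C2H5 → C:2 H:5
  + CN → C:1 N:1
  + CN → C:1 N:1
  + OCH3 → C:1 H:3 O:1
Element totals:
  C: 9
  H: 8
  N: 2
  O: 1
  S: 1
Molecular formula: C9H8N2OS.
  M = 9(12.011) + 8(1.008) + 2(14.007) + 15.999 + 32.06
    = 108.099 + 8.064 + 28.014 + 15.999 + 32.060 = 192.236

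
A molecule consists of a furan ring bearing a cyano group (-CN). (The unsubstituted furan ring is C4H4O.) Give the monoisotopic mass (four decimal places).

Atom tally by fragment:
  furan ring core → C:4 H:4 O:1
  (− 1 ring H displaced by substituents)
  + CN → C:1 N:1
Element totals:
  C: 5
  H: 3
  N: 1
  O: 1
Molecular formula: C5H3NO.
  M = 5(12.0) + 3(1.007825) + 14.003074 + 15.994915
    = 60.000000 + 3.023475 + 14.003074 + 15.994915 = 93.021464

93.0215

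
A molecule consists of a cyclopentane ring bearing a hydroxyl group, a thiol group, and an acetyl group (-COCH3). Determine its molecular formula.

Atom tally by fragment:
  cyclopentane ring core → C:5 H:10
  (− 3 ring H displaced by substituents)
  + OH → O:1 H:1
  + SH → S:1 H:1
  + COCH3 → C:2 H:3 O:1
Element totals:
  C: 7
  H: 12
  O: 2
  S: 1

C7H12O2S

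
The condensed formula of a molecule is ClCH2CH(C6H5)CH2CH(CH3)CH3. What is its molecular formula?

Element totals:
  C: 12
  H: 17
  Cl: 1

C12H17Cl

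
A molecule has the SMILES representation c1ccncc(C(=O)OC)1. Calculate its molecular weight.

Atom tally by fragment:
  pyridine ring core → C:5 H:5 N:1
  (− 1 ring H displaced by substituents)
  + COOCH3 → C:2 H:3 O:2
Element totals:
  C: 7
  H: 7
  N: 1
  O: 2
Molecular formula: C7H7NO2.
  M = 7(12.011) + 7(1.008) + 14.007 + 2(15.999)
    = 84.077 + 7.056 + 14.007 + 31.998 = 137.138

137.14 g/mol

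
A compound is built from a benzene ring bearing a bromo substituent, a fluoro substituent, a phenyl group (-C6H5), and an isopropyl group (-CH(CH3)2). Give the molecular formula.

Atom tally by fragment:
  benzene ring core → C:6 H:6
  (− 4 ring H displaced by substituents)
  + Br → Br:1
  + F → F:1
  + C6H5 → C:6 H:5
  + CH(CH3)2 → C:3 H:7
Element totals:
  C: 15
  H: 14
  Br: 1
  F: 1

C15H14BrF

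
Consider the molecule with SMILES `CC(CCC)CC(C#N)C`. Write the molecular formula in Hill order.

Atom tally by fragment:
  CH3 → C:1 H:3
  CH(CH2CH2CH3) → C:4 H:8
  CH2 → C:1 H:2
  CH(CN) → C:2 H:1 N:1
  CH3 → C:1 H:3
Element totals:
  C: 9
  H: 17
  N: 1

C9H17N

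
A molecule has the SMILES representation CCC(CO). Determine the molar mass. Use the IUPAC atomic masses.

Atom tally by fragment:
  CH3 → C:1 H:3
  CH2 → C:1 H:2
  CH2CH2OH → C:2 H:5 O:1
Element totals:
  C: 4
  H: 10
  O: 1
Molecular formula: C4H10O.
  M = 4(12.011) + 10(1.008) + 15.999
    = 48.044 + 10.080 + 15.999 = 74.123

74.12 g/mol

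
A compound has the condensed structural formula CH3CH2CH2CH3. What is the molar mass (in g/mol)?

58.12 g/mol

Atom tally by fragment:
  CH3 → C:1 H:3
  CH2 → C:1 H:2
  CH2 → C:1 H:2
  CH3 → C:1 H:3
Element totals:
  C: 4
  H: 10
Molecular formula: C4H10.
  M = 4(12.011) + 10(1.008)
    = 48.044 + 10.080 = 58.124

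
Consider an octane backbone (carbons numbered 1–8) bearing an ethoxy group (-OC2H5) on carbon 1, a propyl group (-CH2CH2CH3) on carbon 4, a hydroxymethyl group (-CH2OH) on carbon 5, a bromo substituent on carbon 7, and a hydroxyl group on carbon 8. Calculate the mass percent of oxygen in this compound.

Atom tally by fragment:
  C2H5OCH2 → C:3 H:7 O:1
  CH2 → C:1 H:2
  CH2 → C:1 H:2
  CH(CH2CH2CH3) → C:4 H:8
  CH(CH2OH) → C:2 H:4 O:1
  CH2 → C:1 H:2
  CH(Br) → C:1 H:1 Br:1
  CH2OH → C:1 H:3 O:1
Element totals:
  C: 14
  H: 29
  Br: 1
  O: 3
Molecular formula: C14H29BrO3.
Molar mass = 325.287 g/mol.
Mass from O: 3 × 15.999 = 47.997 g/mol.
%O = 47.997 / 325.287 × 100 = 14.76%.

14.76%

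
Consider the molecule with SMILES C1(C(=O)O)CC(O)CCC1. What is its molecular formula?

C7H12O3

Atom tally by fragment:
  cyclohexane ring core → C:6 H:12
  (− 2 ring H displaced by substituents)
  + COOH → C:1 H:1 O:2
  + OH → O:1 H:1
Element totals:
  C: 7
  H: 12
  O: 3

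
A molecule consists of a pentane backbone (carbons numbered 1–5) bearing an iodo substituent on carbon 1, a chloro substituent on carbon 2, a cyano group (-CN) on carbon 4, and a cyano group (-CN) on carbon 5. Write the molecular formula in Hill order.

C7H8ClIN2

Atom tally by fragment:
  ICH2 → C:1 H:2 I:1
  CH(Cl) → C:1 H:1 Cl:1
  CH2 → C:1 H:2
  CH(CN) → C:2 H:1 N:1
  CH2CN → C:2 H:2 N:1
Element totals:
  C: 7
  H: 8
  Cl: 1
  I: 1
  N: 2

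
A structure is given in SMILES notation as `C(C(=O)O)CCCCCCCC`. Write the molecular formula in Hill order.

C10H20O2

Atom tally by fragment:
  HOOCCH2 → C:2 H:3 O:2
  CH2 → C:1 H:2
  CH2 → C:1 H:2
  CH2 → C:1 H:2
  CH2 → C:1 H:2
  CH2 → C:1 H:2
  CH2 → C:1 H:2
  CH2 → C:1 H:2
  CH3 → C:1 H:3
Element totals:
  C: 10
  H: 20
  O: 2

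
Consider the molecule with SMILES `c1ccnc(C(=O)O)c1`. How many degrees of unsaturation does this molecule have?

5

Atom tally by fragment:
  pyridine ring core → C:5 H:5 N:1
  (− 1 ring H displaced by substituents)
  + COOH → C:1 H:1 O:2
Element totals:
  C: 6
  H: 5
  N: 1
  O: 2
Molecular formula: C6H5NO2.
DoU = (2C + 2 + N − H − X) / 2 = (2·6 + 2 + 1 − 5 − 0) / 2 = 5.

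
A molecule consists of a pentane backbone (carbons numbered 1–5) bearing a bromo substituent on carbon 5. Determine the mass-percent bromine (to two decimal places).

52.90%

Atom tally by fragment:
  CH3 → C:1 H:3
  CH2 → C:1 H:2
  CH2 → C:1 H:2
  CH2 → C:1 H:2
  CH2Br → C:1 H:2 Br:1
Element totals:
  C: 5
  H: 11
  Br: 1
Molecular formula: C5H11Br.
Molar mass = 151.047 g/mol.
Mass from Br: 1 × 79.904 = 79.904 g/mol.
%Br = 79.904 / 151.047 × 100 = 52.90%.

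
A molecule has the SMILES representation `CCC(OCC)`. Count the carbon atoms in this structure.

Atom tally by fragment:
  CH3 → C:1 H:3
  CH2 → C:1 H:2
  CH2OC2H5 → C:3 H:7 O:1
Element totals:
  C: 5
  H: 12
  O: 1

5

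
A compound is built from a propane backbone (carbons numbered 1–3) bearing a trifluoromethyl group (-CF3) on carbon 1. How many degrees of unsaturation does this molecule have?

Atom tally by fragment:
  F3CCH2 → C:2 H:2 F:3
  CH2 → C:1 H:2
  CH3 → C:1 H:3
Element totals:
  C: 4
  H: 7
  F: 3
Molecular formula: C4H7F3.
DoU = (2C + 2 + N − H − X) / 2 = (2·4 + 2 + 0 − 7 − 3) / 2 = 0.

0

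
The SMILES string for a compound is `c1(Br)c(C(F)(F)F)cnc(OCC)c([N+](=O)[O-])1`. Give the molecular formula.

C8H6BrF3N2O3

Atom tally by fragment:
  pyridine ring core → C:5 H:5 N:1
  (− 4 ring H displaced by substituents)
  + Br → Br:1
  + CF3 → C:1 F:3
  + OC2H5 → C:2 H:5 O:1
  + NO2 → N:1 O:2
Element totals:
  C: 8
  H: 6
  Br: 1
  F: 3
  N: 2
  O: 3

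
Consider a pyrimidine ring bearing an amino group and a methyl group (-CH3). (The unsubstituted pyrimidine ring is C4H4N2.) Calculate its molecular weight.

109.13 g/mol

Atom tally by fragment:
  pyrimidine ring core → C:4 H:4 N:2
  (− 2 ring H displaced by substituents)
  + NH2 → N:1 H:2
  + CH3 → C:1 H:3
Element totals:
  C: 5
  H: 7
  N: 3
Molecular formula: C5H7N3.
  M = 5(12.011) + 7(1.008) + 3(14.007)
    = 60.055 + 7.056 + 42.021 = 109.132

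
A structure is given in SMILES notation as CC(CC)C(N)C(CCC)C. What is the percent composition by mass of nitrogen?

8.90%

Atom tally by fragment:
  CH3 → C:1 H:3
  CH(C2H5) → C:3 H:6
  CH(NH2) → C:1 H:3 N:1
  CH(CH2CH2CH3) → C:4 H:8
  CH3 → C:1 H:3
Element totals:
  C: 10
  H: 23
  N: 1
Molecular formula: C10H23N.
Molar mass = 157.301 g/mol.
Mass from N: 1 × 14.007 = 14.007 g/mol.
%N = 14.007 / 157.301 × 100 = 8.90%.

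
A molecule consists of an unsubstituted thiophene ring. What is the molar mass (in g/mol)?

84.14 g/mol

Atom tally by fragment:
  thiophene ring core → C:4 H:4 S:1
Element totals:
  C: 4
  H: 4
  S: 1
Molecular formula: C4H4S.
  M = 4(12.011) + 4(1.008) + 32.06
    = 48.044 + 4.032 + 32.060 = 84.136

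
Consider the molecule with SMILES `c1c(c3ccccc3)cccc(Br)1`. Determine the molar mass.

Atom tally by fragment:
  benzene ring core → C:6 H:6
  (− 2 ring H displaced by substituents)
  + C6H5 → C:6 H:5
  + Br → Br:1
Element totals:
  C: 12
  H: 9
  Br: 1
Molecular formula: C12H9Br.
  M = 12(12.011) + 9(1.008) + 79.904
    = 144.132 + 9.072 + 79.904 = 233.108

233.11 g/mol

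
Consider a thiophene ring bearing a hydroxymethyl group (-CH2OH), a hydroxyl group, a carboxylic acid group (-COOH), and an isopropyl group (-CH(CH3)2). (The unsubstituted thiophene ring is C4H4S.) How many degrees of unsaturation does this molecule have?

4

Atom tally by fragment:
  thiophene ring core → C:4 H:4 S:1
  (− 4 ring H displaced by substituents)
  + CH2OH → C:1 H:3 O:1
  + OH → O:1 H:1
  + COOH → C:1 H:1 O:2
  + CH(CH3)2 → C:3 H:7
Element totals:
  C: 9
  H: 12
  O: 4
  S: 1
Molecular formula: C9H12O4S.
DoU = (2C + 2 + N − H − X) / 2 = (2·9 + 2 + 0 − 12 − 0) / 2 = 4.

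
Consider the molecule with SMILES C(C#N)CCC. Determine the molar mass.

83.13 g/mol

Atom tally by fragment:
  NCCH2 → C:2 H:2 N:1
  CH2 → C:1 H:2
  CH2 → C:1 H:2
  CH3 → C:1 H:3
Element totals:
  C: 5
  H: 9
  N: 1
Molecular formula: C5H9N.
  M = 5(12.011) + 9(1.008) + 14.007
    = 60.055 + 9.072 + 14.007 = 83.134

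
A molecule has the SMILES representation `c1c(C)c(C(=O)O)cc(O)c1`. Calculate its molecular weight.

Atom tally by fragment:
  benzene ring core → C:6 H:6
  (− 3 ring H displaced by substituents)
  + CH3 → C:1 H:3
  + COOH → C:1 H:1 O:2
  + OH → O:1 H:1
Element totals:
  C: 8
  H: 8
  O: 3
Molecular formula: C8H8O3.
  M = 8(12.011) + 8(1.008) + 3(15.999)
    = 96.088 + 8.064 + 47.997 = 152.149

152.15 g/mol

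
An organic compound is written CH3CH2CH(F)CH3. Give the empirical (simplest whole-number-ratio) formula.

Atom tally by fragment:
  CH3 → C:1 H:3
  CH2 → C:1 H:2
  CH(F) → C:1 H:1 F:1
  CH3 → C:1 H:3
Element totals:
  C: 4
  H: 9
  F: 1
Molecular formula: C4H9F.
gcd of subscripts (4, 1, 9) = 1, so the empirical formula equals the molecular formula.

C4H9F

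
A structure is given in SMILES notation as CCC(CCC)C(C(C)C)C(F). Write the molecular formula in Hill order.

Atom tally by fragment:
  CH3 → C:1 H:3
  CH2 → C:1 H:2
  CH(CH2CH2CH3) → C:4 H:8
  CH(CH(CH3)2) → C:4 H:8
  CH2F → C:1 H:2 F:1
Element totals:
  C: 11
  H: 23
  F: 1

C11H23F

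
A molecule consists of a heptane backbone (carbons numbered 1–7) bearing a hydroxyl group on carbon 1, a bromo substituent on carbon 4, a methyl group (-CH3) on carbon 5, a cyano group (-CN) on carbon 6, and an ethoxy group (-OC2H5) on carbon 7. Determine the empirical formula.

Atom tally by fragment:
  HOCH2 → C:1 H:3 O:1
  CH2 → C:1 H:2
  CH2 → C:1 H:2
  CH(Br) → C:1 H:1 Br:1
  CH(CH3) → C:2 H:4
  CH(CN) → C:2 H:1 N:1
  CH2OC2H5 → C:3 H:7 O:1
Element totals:
  C: 11
  H: 20
  Br: 1
  N: 1
  O: 2
Molecular formula: C11H20BrNO2.
gcd of subscripts (1, 11, 20, 1, 2) = 1, so the empirical formula equals the molecular formula.

C11H20BrNO2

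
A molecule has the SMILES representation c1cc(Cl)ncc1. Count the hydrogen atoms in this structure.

4

Atom tally by fragment:
  pyridine ring core → C:5 H:5 N:1
  (− 1 ring H displaced by substituents)
  + Cl → Cl:1
Element totals:
  C: 5
  H: 4
  Cl: 1
  N: 1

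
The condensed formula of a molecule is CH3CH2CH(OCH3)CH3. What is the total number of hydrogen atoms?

Element totals:
  C: 5
  H: 12
  O: 1

12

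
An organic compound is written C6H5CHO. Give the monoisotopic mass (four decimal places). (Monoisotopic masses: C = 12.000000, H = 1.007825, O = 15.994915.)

106.0419

Element totals:
  C: 7
  H: 6
  O: 1
Molecular formula: C7H6O.
  M = 7(12.0) + 6(1.007825) + 15.994915
    = 84.000000 + 6.046950 + 15.994915 = 106.041865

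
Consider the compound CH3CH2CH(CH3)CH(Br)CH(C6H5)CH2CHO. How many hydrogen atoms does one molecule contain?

19

Element totals:
  C: 14
  H: 19
  Br: 1
  O: 1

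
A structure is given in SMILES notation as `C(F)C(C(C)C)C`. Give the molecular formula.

Atom tally by fragment:
  FCH2 → C:1 H:2 F:1
  CH(CH(CH3)2) → C:4 H:8
  CH3 → C:1 H:3
Element totals:
  C: 6
  H: 13
  F: 1

C6H13F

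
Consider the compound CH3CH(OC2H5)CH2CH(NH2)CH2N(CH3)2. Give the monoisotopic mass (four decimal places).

Atom tally by fragment:
  CH3 → C:1 H:3
  CH(OC2H5) → C:3 H:6 O:1
  CH2 → C:1 H:2
  CH(NH2) → C:1 H:3 N:1
  CH2N(CH3)2 → C:3 H:8 N:1
Element totals:
  C: 9
  H: 22
  N: 2
  O: 1
Molecular formula: C9H22N2O.
  M = 9(12.0) + 22(1.007825) + 2(14.003074) + 15.994915
    = 108.000000 + 22.172150 + 28.006148 + 15.994915 = 174.173213

174.1732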